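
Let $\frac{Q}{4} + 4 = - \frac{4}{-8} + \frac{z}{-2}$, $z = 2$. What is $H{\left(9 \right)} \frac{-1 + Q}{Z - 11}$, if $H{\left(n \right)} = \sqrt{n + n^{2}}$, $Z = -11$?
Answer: $\frac{57 \sqrt{10}}{22} \approx 8.1932$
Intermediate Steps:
$Q = -18$ ($Q = -16 + 4 \left(- \frac{4}{-8} + \frac{2}{-2}\right) = -16 + 4 \left(\left(-4\right) \left(- \frac{1}{8}\right) + 2 \left(- \frac{1}{2}\right)\right) = -16 + 4 \left(\frac{1}{2} - 1\right) = -16 + 4 \left(- \frac{1}{2}\right) = -16 - 2 = -18$)
$H{\left(9 \right)} \frac{-1 + Q}{Z - 11} = \sqrt{9 \left(1 + 9\right)} \frac{-1 - 18}{-11 - 11} = \sqrt{9 \cdot 10} \left(- \frac{19}{-22}\right) = \sqrt{90} \left(\left(-19\right) \left(- \frac{1}{22}\right)\right) = 3 \sqrt{10} \cdot \frac{19}{22} = \frac{57 \sqrt{10}}{22}$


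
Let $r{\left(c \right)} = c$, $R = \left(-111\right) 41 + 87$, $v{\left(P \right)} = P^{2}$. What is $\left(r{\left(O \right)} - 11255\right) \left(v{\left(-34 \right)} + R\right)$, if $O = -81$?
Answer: $37499488$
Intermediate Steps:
$R = -4464$ ($R = -4551 + 87 = -4464$)
$\left(r{\left(O \right)} - 11255\right) \left(v{\left(-34 \right)} + R\right) = \left(-81 - 11255\right) \left(\left(-34\right)^{2} - 4464\right) = - 11336 \left(1156 - 4464\right) = \left(-11336\right) \left(-3308\right) = 37499488$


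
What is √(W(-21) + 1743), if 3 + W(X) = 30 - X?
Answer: 3*√199 ≈ 42.320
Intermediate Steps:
W(X) = 27 - X (W(X) = -3 + (30 - X) = 27 - X)
√(W(-21) + 1743) = √((27 - 1*(-21)) + 1743) = √((27 + 21) + 1743) = √(48 + 1743) = √1791 = 3*√199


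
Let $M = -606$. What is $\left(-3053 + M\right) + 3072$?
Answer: $-587$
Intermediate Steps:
$\left(-3053 + M\right) + 3072 = \left(-3053 - 606\right) + 3072 = -3659 + 3072 = -587$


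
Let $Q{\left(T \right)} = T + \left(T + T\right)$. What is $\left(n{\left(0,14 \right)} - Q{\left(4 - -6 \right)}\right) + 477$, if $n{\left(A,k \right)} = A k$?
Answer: $447$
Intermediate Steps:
$Q{\left(T \right)} = 3 T$ ($Q{\left(T \right)} = T + 2 T = 3 T$)
$\left(n{\left(0,14 \right)} - Q{\left(4 - -6 \right)}\right) + 477 = \left(0 \cdot 14 - 3 \left(4 - -6\right)\right) + 477 = \left(0 - 3 \left(4 + 6\right)\right) + 477 = \left(0 - 3 \cdot 10\right) + 477 = \left(0 - 30\right) + 477 = -30 + 477 = 447$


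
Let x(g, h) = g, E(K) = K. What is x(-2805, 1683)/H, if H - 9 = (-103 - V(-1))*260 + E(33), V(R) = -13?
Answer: 55/458 ≈ 0.12009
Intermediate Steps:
H = -23358 (H = 9 + ((-103 - 1*(-13))*260 + 33) = 9 + ((-103 + 13)*260 + 33) = 9 + (-90*260 + 33) = 9 + (-23400 + 33) = 9 - 23367 = -23358)
x(-2805, 1683)/H = -2805/(-23358) = -2805*(-1/23358) = 55/458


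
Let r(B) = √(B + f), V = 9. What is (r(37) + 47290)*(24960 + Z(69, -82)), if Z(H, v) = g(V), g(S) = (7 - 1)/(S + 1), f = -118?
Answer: 1180386774 + 1123227*I/5 ≈ 1.1804e+9 + 2.2465e+5*I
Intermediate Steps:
g(S) = 6/(1 + S)
r(B) = √(-118 + B) (r(B) = √(B - 118) = √(-118 + B))
Z(H, v) = ⅗ (Z(H, v) = 6/(1 + 9) = 6/10 = 6*(⅒) = ⅗)
(r(37) + 47290)*(24960 + Z(69, -82)) = (√(-118 + 37) + 47290)*(24960 + ⅗) = (√(-81) + 47290)*(124803/5) = (9*I + 47290)*(124803/5) = (47290 + 9*I)*(124803/5) = 1180386774 + 1123227*I/5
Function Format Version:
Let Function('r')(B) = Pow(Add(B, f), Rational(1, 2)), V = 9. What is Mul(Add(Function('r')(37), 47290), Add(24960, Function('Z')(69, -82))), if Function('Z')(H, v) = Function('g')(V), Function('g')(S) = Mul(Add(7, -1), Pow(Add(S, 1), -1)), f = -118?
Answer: Add(1180386774, Mul(Rational(1123227, 5), I)) ≈ Add(1.1804e+9, Mul(2.2465e+5, I))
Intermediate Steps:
Function('g')(S) = Mul(6, Pow(Add(1, S), -1))
Function('r')(B) = Pow(Add(-118, B), Rational(1, 2)) (Function('r')(B) = Pow(Add(B, -118), Rational(1, 2)) = Pow(Add(-118, B), Rational(1, 2)))
Function('Z')(H, v) = Rational(3, 5) (Function('Z')(H, v) = Mul(6, Pow(Add(1, 9), -1)) = Mul(6, Pow(10, -1)) = Mul(6, Rational(1, 10)) = Rational(3, 5))
Mul(Add(Function('r')(37), 47290), Add(24960, Function('Z')(69, -82))) = Mul(Add(Pow(Add(-118, 37), Rational(1, 2)), 47290), Add(24960, Rational(3, 5))) = Mul(Add(Pow(-81, Rational(1, 2)), 47290), Rational(124803, 5)) = Mul(Add(Mul(9, I), 47290), Rational(124803, 5)) = Mul(Add(47290, Mul(9, I)), Rational(124803, 5)) = Add(1180386774, Mul(Rational(1123227, 5), I))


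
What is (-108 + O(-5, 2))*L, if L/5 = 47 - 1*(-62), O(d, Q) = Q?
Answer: -57770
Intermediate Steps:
L = 545 (L = 5*(47 - 1*(-62)) = 5*(47 + 62) = 5*109 = 545)
(-108 + O(-5, 2))*L = (-108 + 2)*545 = -106*545 = -57770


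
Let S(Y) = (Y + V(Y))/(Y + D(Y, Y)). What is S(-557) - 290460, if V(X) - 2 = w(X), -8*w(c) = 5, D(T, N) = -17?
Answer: -190541125/656 ≈ -2.9046e+5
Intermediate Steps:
w(c) = -5/8 (w(c) = -1/8*5 = -5/8)
V(X) = 11/8 (V(X) = 2 - 5/8 = 11/8)
S(Y) = (11/8 + Y)/(-17 + Y) (S(Y) = (Y + 11/8)/(Y - 17) = (11/8 + Y)/(-17 + Y))
S(-557) - 290460 = (11/8 - 557)/(-17 - 557) - 290460 = -4445/8/(-574) - 290460 = -1/574*(-4445/8) - 290460 = 635/656 - 290460 = -190541125/656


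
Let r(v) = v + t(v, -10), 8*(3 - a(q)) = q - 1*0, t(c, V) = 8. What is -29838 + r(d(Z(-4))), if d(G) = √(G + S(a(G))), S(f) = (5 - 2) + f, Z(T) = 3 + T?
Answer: -29830 + √82/4 ≈ -29828.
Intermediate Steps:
a(q) = 3 - q/8 (a(q) = 3 - (q - 1*0)/8 = 3 - (q + 0)/8 = 3 - q/8)
S(f) = 3 + f
d(G) = √(6 + 7*G/8) (d(G) = √(G + (3 + (3 - G/8))) = √(G + (6 - G/8)) = √(6 + 7*G/8))
r(v) = 8 + v (r(v) = v + 8 = 8 + v)
-29838 + r(d(Z(-4))) = -29838 + (8 + √(96 + 14*(3 - 4))/4) = -29838 + (8 + √(96 + 14*(-1))/4) = -29838 + (8 + √(96 - 14)/4) = -29838 + (8 + √82/4) = -29830 + √82/4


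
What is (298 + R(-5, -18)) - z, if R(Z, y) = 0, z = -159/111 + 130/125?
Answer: 276013/925 ≈ 298.39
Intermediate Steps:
z = -363/925 (z = -159*1/111 + 130*(1/125) = -53/37 + 26/25 = -363/925 ≈ -0.39243)
(298 + R(-5, -18)) - z = (298 + 0) - 1*(-363/925) = 298 + 363/925 = 276013/925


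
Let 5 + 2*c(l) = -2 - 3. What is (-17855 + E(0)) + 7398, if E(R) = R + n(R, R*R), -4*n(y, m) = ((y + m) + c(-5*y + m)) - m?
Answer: -41823/4 ≈ -10456.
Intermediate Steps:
c(l) = -5 (c(l) = -5/2 + (-2 - 3)/2 = -5/2 + (½)*(-5) = -5/2 - 5/2 = -5)
n(y, m) = 5/4 - y/4 (n(y, m) = -(((y + m) - 5) - m)/4 = -(((m + y) - 5) - m)/4 = -((-5 + m + y) - m)/4 = -(-5 + y)/4 = 5/4 - y/4)
E(R) = 5/4 + 3*R/4 (E(R) = R + (5/4 - R/4) = 5/4 + 3*R/4)
(-17855 + E(0)) + 7398 = (-17855 + (5/4 + (¾)*0)) + 7398 = (-17855 + (5/4 + 0)) + 7398 = (-17855 + 5/4) + 7398 = -71415/4 + 7398 = -41823/4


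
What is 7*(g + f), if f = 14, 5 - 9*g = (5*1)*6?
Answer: 707/9 ≈ 78.556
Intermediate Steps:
g = -25/9 (g = 5/9 - 5*1*6/9 = 5/9 - 5*6/9 = 5/9 - ⅑*30 = 5/9 - 10/3 = -25/9 ≈ -2.7778)
7*(g + f) = 7*(-25/9 + 14) = 7*(101/9) = 707/9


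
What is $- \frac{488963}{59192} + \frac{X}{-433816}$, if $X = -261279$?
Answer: $- \frac{3072724160}{401225573} \approx -7.6583$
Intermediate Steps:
$- \frac{488963}{59192} + \frac{X}{-433816} = - \frac{488963}{59192} - \frac{261279}{-433816} = \left(-488963\right) \frac{1}{59192} - - \frac{261279}{433816} = - \frac{488963}{59192} + \frac{261279}{433816} = - \frac{3072724160}{401225573}$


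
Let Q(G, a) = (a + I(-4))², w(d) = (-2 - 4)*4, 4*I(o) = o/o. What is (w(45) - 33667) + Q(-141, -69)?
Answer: -463431/16 ≈ -28964.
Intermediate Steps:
I(o) = ¼ (I(o) = (o/o)/4 = (¼)*1 = ¼)
w(d) = -24 (w(d) = -6*4 = -24)
Q(G, a) = (¼ + a)² (Q(G, a) = (a + ¼)² = (¼ + a)²)
(w(45) - 33667) + Q(-141, -69) = (-24 - 33667) + (1 + 4*(-69))²/16 = -33691 + (1 - 276)²/16 = -33691 + (1/16)*(-275)² = -33691 + (1/16)*75625 = -33691 + 75625/16 = -463431/16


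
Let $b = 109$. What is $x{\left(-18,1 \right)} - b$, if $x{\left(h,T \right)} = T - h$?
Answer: $-90$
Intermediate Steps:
$x{\left(-18,1 \right)} - b = \left(1 - -18\right) - 109 = \left(1 + 18\right) - 109 = 19 - 109 = -90$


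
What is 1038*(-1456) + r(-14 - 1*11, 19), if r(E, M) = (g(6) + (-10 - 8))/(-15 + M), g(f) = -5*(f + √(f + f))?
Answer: -1511340 - 5*√3/2 ≈ -1.5113e+6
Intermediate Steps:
g(f) = -5*f - 5*√2*√f (g(f) = -5*(f + √(2*f)) = -5*(f + √2*√f) = -5*f - 5*√2*√f)
r(E, M) = (-48 - 10*√3)/(-15 + M) (r(E, M) = ((-5*6 - 5*√2*√6) + (-10 - 8))/(-15 + M) = ((-30 - 10*√3) - 18)/(-15 + M) = (-48 - 10*√3)/(-15 + M))
1038*(-1456) + r(-14 - 1*11, 19) = 1038*(-1456) + 2*(-24 - 5*√3)/(-15 + 19) = -1511328 + 2*(-24 - 5*√3)/4 = -1511328 + 2*(¼)*(-24 - 5*√3) = -1511328 + (-12 - 5*√3/2) = -1511340 - 5*√3/2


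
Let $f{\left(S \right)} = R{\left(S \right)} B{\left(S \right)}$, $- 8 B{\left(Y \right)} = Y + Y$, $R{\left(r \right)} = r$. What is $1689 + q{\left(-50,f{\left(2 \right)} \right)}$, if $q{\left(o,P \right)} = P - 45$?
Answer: $1643$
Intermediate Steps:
$B{\left(Y \right)} = - \frac{Y}{4}$ ($B{\left(Y \right)} = - \frac{Y + Y}{8} = - \frac{2 Y}{8} = - \frac{Y}{4}$)
$f{\left(S \right)} = - \frac{S^{2}}{4}$ ($f{\left(S \right)} = S \left(- \frac{S}{4}\right) = - \frac{S^{2}}{4}$)
$q{\left(o,P \right)} = -45 + P$
$1689 + q{\left(-50,f{\left(2 \right)} \right)} = 1689 - \left(45 + \frac{2^{2}}{4}\right) = 1689 - 46 = 1643$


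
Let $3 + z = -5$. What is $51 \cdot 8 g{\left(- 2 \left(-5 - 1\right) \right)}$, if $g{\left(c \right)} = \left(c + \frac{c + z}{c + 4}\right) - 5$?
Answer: $2958$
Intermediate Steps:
$z = -8$ ($z = -3 - 5 = -8$)
$g{\left(c \right)} = -5 + c + \frac{-8 + c}{4 + c}$ ($g{\left(c \right)} = \left(c + \frac{c - 8}{c + 4}\right) - 5 = \left(c + \frac{-8 + c}{4 + c}\right) - 5 = -5 + c + \frac{-8 + c}{4 + c}$)
$51 \cdot 8 g{\left(- 2 \left(-5 - 1\right) \right)} = 51 \cdot 8 \frac{-28 + \left(- 2 \left(-5 - 1\right)\right)^{2}}{4 - 2 \left(-5 - 1\right)} = 408 \frac{-28 + \left(\left(-2\right) \left(-6\right)\right)^{2}}{4 - -12} = 408 \frac{-28 + 12^{2}}{4 + 12} = 408 \frac{-28 + 144}{16} = 408 \cdot \frac{1}{16} \cdot 116 = 408 \cdot \frac{29}{4} = 2958$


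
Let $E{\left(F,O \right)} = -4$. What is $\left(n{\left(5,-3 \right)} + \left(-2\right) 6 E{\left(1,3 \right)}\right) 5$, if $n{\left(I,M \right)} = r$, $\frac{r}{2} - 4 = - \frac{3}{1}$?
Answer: $250$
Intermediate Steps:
$r = 2$ ($r = 8 + 2 \left(- \frac{3}{1}\right) = 8 + 2 \left(\left(-3\right) 1\right) = 8 + 2 \left(-3\right) = 8 - 6 = 2$)
$n{\left(I,M \right)} = 2$
$\left(n{\left(5,-3 \right)} + \left(-2\right) 6 E{\left(1,3 \right)}\right) 5 = \left(2 + \left(-2\right) 6 \left(-4\right)\right) 5 = \left(2 - -48\right) 5 = \left(2 + 48\right) 5 = 50 \cdot 5 = 250$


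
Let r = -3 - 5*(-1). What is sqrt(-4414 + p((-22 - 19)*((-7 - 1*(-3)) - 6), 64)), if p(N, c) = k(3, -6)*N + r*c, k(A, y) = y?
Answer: I*sqrt(6746) ≈ 82.134*I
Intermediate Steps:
r = 2 (r = -3 + 5 = 2)
p(N, c) = -6*N + 2*c
sqrt(-4414 + p((-22 - 19)*((-7 - 1*(-3)) - 6), 64)) = sqrt(-4414 + (-6*(-22 - 19)*((-7 - 1*(-3)) - 6) + 2*64)) = sqrt(-4414 + (-(-246)*((-7 + 3) - 6) + 128)) = sqrt(-4414 + (-(-246)*(-4 - 6) + 128)) = sqrt(-4414 + (-(-246)*(-10) + 128)) = sqrt(-4414 + (-6*410 + 128)) = sqrt(-4414 + (-2460 + 128)) = sqrt(-4414 - 2332) = sqrt(-6746) = I*sqrt(6746)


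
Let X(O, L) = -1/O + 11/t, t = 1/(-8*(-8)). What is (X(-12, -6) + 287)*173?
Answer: 2057489/12 ≈ 1.7146e+5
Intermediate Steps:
t = 1/64 (t = -⅛*(-⅛) = 1/64 ≈ 0.015625)
X(O, L) = 704 - 1/O (X(O, L) = -1/O + 11/(1/64) = -1/O + 11*64 = -1/O + 704 = 704 - 1/O)
(X(-12, -6) + 287)*173 = ((704 - 1/(-12)) + 287)*173 = ((704 - 1*(-1/12)) + 287)*173 = ((704 + 1/12) + 287)*173 = (8449/12 + 287)*173 = (11893/12)*173 = 2057489/12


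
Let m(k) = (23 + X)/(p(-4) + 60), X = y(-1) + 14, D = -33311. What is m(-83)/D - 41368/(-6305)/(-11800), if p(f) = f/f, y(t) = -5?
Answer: -10804918041/18897076303625 ≈ -0.00057178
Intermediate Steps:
p(f) = 1
X = 9 (X = -5 + 14 = 9)
m(k) = 32/61 (m(k) = (23 + 9)/(1 + 60) = 32/61)
m(-83)/D - 41368/(-6305)/(-11800) = (32/61)/(-33311) - 41368/(-6305)/(-11800) = (32/61)*(-1/33311) - 41368*(-1/6305)*(-1/11800) = -32/2031971 + (41368/6305)*(-1/11800) = -32/2031971 - 5171/9299875 = -10804918041/18897076303625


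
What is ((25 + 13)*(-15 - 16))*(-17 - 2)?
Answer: 22382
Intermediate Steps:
((25 + 13)*(-15 - 16))*(-17 - 2) = (38*(-31))*(-19) = -1178*(-19) = 22382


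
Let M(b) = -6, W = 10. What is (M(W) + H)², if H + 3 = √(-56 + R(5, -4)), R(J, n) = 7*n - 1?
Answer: (9 - I*√85)² ≈ -4.0 - 165.95*I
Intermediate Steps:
R(J, n) = -1 + 7*n
H = -3 + I*√85 (H = -3 + √(-56 + (-1 + 7*(-4))) = -3 + √(-56 + (-1 - 28)) = -3 + √(-56 - 29) = -3 + √(-85) = -3 + I*√85 ≈ -3.0 + 9.2195*I)
(M(W) + H)² = (-6 + (-3 + I*√85))² = (-9 + I*√85)²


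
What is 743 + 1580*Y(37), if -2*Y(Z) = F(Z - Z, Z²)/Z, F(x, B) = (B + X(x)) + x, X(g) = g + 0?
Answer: -28487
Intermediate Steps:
X(g) = g
F(x, B) = B + 2*x (F(x, B) = (B + x) + x = B + 2*x)
Y(Z) = -Z/2 (Y(Z) = -(Z² + 2*(Z - Z))/(2*Z) = -(Z² + 2*0)/(2*Z) = -(Z² + 0)/(2*Z) = -Z²/(2*Z) = -Z/2)
743 + 1580*Y(37) = 743 + 1580*(-½*37) = 743 + 1580*(-37/2) = 743 - 29230 = -28487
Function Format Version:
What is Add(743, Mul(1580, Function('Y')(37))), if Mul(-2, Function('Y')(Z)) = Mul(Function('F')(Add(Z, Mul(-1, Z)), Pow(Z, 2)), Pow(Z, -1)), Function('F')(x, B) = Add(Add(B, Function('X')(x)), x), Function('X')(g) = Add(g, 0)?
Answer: -28487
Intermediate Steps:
Function('X')(g) = g
Function('F')(x, B) = Add(B, Mul(2, x)) (Function('F')(x, B) = Add(Add(B, x), x) = Add(B, Mul(2, x)))
Function('Y')(Z) = Mul(Rational(-1, 2), Z) (Function('Y')(Z) = Mul(Rational(-1, 2), Mul(Add(Pow(Z, 2), Mul(2, Add(Z, Mul(-1, Z)))), Pow(Z, -1))) = Mul(Rational(-1, 2), Mul(Add(Pow(Z, 2), Mul(2, 0)), Pow(Z, -1))) = Mul(Rational(-1, 2), Mul(Add(Pow(Z, 2), 0), Pow(Z, -1))) = Mul(Rational(-1, 2), Mul(Pow(Z, 2), Pow(Z, -1))) = Mul(Rational(-1, 2), Z))
Add(743, Mul(1580, Function('Y')(37))) = Add(743, Mul(1580, Mul(Rational(-1, 2), 37))) = Add(743, Mul(1580, Rational(-37, 2))) = Add(743, -29230) = -28487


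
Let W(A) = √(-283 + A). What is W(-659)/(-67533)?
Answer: -I*√942/67533 ≈ -0.00045447*I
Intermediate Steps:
W(-659)/(-67533) = √(-283 - 659)/(-67533) = √(-942)*(-1/67533) = (I*√942)*(-1/67533) = -I*√942/67533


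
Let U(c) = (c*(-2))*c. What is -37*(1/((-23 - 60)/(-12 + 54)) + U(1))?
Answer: 7696/83 ≈ 92.723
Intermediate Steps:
U(c) = -2*c² (U(c) = (-2*c)*c = -2*c²)
-37*(1/((-23 - 60)/(-12 + 54)) + U(1)) = -37*(1/((-23 - 60)/(-12 + 54)) - 2*1²) = -37*(1/(-83/42) - 2*1) = -37*(1/(-83*1/42) - 2) = -37*(1/(-83/42) - 2) = -37*(-42/83 - 2) = -37*(-208/83) = 7696/83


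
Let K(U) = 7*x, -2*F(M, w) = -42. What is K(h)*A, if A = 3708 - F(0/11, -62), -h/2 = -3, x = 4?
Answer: 103236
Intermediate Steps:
F(M, w) = 21 (F(M, w) = -½*(-42) = 21)
h = 6 (h = -2*(-3) = 6)
K(U) = 28 (K(U) = 7*4 = 28)
A = 3687 (A = 3708 - 1*21 = 3708 - 21 = 3687)
K(h)*A = 28*3687 = 103236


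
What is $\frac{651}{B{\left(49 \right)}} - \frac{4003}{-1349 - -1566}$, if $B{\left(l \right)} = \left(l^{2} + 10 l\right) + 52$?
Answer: $- \frac{3879854}{212877} \approx -18.226$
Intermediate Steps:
$B{\left(l \right)} = 52 + l^{2} + 10 l$
$\frac{651}{B{\left(49 \right)}} - \frac{4003}{-1349 - -1566} = \frac{651}{52 + 49^{2} + 10 \cdot 49} - \frac{4003}{-1349 - -1566} = \frac{651}{52 + 2401 + 490} - \frac{4003}{-1349 + 1566} = \frac{651}{2943} - \frac{4003}{217} = 651 \cdot \frac{1}{2943} - \frac{4003}{217} = \frac{217}{981} - \frac{4003}{217} = - \frac{3879854}{212877}$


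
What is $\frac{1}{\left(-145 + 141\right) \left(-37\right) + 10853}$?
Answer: $\frac{1}{11001} \approx 9.0901 \cdot 10^{-5}$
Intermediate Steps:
$\frac{1}{\left(-145 + 141\right) \left(-37\right) + 10853} = \frac{1}{\left(-4\right) \left(-37\right) + 10853} = \frac{1}{148 + 10853} = \frac{1}{11001}$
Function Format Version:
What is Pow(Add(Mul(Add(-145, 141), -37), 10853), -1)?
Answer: Rational(1, 11001) ≈ 9.0901e-5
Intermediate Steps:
Pow(Add(Mul(Add(-145, 141), -37), 10853), -1) = Pow(Add(Mul(-4, -37), 10853), -1) = Pow(Add(148, 10853), -1) = Pow(11001, -1) = Rational(1, 11001)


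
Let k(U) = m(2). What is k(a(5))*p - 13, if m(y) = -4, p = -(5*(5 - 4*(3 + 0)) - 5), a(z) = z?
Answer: -173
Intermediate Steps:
p = 40 (p = -(5*(5 - 4*3) - 5) = -(5*(5 - 1*12) - 5) = -(5*(5 - 12) - 5) = -(5*(-7) - 5) = -(-35 - 5) = -1*(-40) = 40)
k(U) = -4
k(a(5))*p - 13 = -4*40 - 13 = -160 - 13 = -173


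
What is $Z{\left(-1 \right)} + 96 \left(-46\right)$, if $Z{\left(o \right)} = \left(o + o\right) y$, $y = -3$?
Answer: $-4410$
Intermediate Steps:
$Z{\left(o \right)} = - 6 o$ ($Z{\left(o \right)} = \left(o + o\right) \left(-3\right) = 2 o \left(-3\right) = - 6 o$)
$Z{\left(-1 \right)} + 96 \left(-46\right) = \left(-6\right) \left(-1\right) + 96 \left(-46\right) = 6 - 4416 = -4410$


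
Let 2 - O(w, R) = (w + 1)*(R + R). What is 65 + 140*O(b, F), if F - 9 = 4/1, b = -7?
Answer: 22185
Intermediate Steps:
F = 13 (F = 9 + 4/1 = 9 + 4*1 = 9 + 4 = 13)
O(w, R) = 2 - 2*R*(1 + w) (O(w, R) = 2 - (w + 1)*(R + R) = 2 - (1 + w)*2*R = 2 - 2*R*(1 + w))
65 + 140*O(b, F) = 65 + 140*(2 - 2*13 - 2*13*(-7)) = 65 + 140*(2 - 26 + 182) = 65 + 140*158 = 65 + 22120 = 22185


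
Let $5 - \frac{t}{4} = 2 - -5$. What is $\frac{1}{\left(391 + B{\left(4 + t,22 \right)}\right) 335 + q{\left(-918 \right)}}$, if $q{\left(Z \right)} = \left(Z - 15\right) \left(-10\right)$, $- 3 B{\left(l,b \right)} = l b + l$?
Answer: $\frac{3}{451765} \approx 6.6406 \cdot 10^{-6}$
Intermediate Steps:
$t = -8$ ($t = 20 - 4 \left(2 - -5\right) = 20 - 4 \left(2 + 5\right) = 20 - 28 = -8$)
$B{\left(l,b \right)} = - \frac{l}{3} - \frac{b l}{3}$ ($B{\left(l,b \right)} = - \frac{l b + l}{3} = - \frac{b l + l}{3} = - \frac{l + b l}{3} = - \frac{l}{3} - \frac{b l}{3}$)
$q{\left(Z \right)} = 150 - 10 Z$ ($q{\left(Z \right)} = \left(-15 + Z\right) \left(-10\right) = 150 - 10 Z$)
$\frac{1}{\left(391 + B{\left(4 + t,22 \right)}\right) 335 + q{\left(-918 \right)}} = \frac{1}{\left(391 - \frac{\left(4 - 8\right) \left(1 + 22\right)}{3}\right) 335 + \left(150 - -9180\right)} = \frac{1}{\left(391 - \left(- \frac{4}{3}\right) 23\right) 335 + \left(150 + 9180\right)} = \frac{1}{\left(391 + \frac{92}{3}\right) 335 + 9330} = \frac{1}{\frac{1265}{3} \cdot 335 + 9330} = \frac{1}{\frac{423775}{3} + 9330} = \frac{1}{\frac{451765}{3}} = \frac{3}{451765}$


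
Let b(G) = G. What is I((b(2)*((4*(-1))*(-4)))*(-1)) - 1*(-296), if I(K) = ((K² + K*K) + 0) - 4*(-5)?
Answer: 2364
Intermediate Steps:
I(K) = 20 + 2*K² (I(K) = ((K² + K²) + 0) + 20 = (2*K² + 0) + 20 = 2*K² + 20 = 20 + 2*K²)
I((b(2)*((4*(-1))*(-4)))*(-1)) - 1*(-296) = (20 + 2*((2*((4*(-1))*(-4)))*(-1))²) - 1*(-296) = (20 + 2*((2*(-4*(-4)))*(-1))²) + 296 = (20 + 2*((2*16)*(-1))²) + 296 = (20 + 2*(32*(-1))²) + 296 = (20 + 2*(-32)²) + 296 = (20 + 2*1024) + 296 = (20 + 2048) + 296 = 2068 + 296 = 2364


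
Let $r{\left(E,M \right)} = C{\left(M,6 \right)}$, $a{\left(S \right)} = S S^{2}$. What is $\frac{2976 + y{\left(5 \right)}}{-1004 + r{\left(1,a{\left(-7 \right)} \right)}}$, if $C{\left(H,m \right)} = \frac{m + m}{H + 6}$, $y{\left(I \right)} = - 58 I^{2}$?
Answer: $- \frac{257131}{169180} \approx -1.5199$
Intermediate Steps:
$C{\left(H,m \right)} = \frac{2 m}{6 + H}$
$a{\left(S \right)} = S^{3}$
$r{\left(E,M \right)} = \frac{12}{6 + M}$ ($r{\left(E,M \right)} = 2 \cdot 6 \frac{1}{6 + M} = \frac{12}{6 + M}$)
$\frac{2976 + y{\left(5 \right)}}{-1004 + r{\left(1,a{\left(-7 \right)} \right)}} = \frac{2976 - 58 \cdot 5^{2}}{-1004 + \frac{12}{6 + \left(-7\right)^{3}}} = \frac{2976 - 1450}{-1004 + \frac{12}{6 - 343}} = \frac{2976 - 1450}{-1004 + \frac{12}{-337}} = \frac{1526}{-1004 + 12 \left(- \frac{1}{337}\right)} = \frac{1526}{-1004 - \frac{12}{337}} = \frac{1526}{- \frac{338360}{337}} = 1526 \left(- \frac{337}{338360}\right) = - \frac{257131}{169180}$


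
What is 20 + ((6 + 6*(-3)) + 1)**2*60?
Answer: 7280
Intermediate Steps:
20 + ((6 + 6*(-3)) + 1)**2*60 = 20 + ((6 - 18) + 1)**2*60 = 20 + (-12 + 1)**2*60 = 20 + (-11)**2*60 = 20 + 121*60 = 20 + 7260 = 7280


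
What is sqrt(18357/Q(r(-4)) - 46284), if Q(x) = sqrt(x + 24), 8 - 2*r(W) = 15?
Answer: sqrt(-77803404 + 752637*sqrt(82))/41 ≈ 205.5*I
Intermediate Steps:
r(W) = -7/2 (r(W) = 4 - 1/2*15 = 4 - 15/2 = -7/2)
Q(x) = sqrt(24 + x)
sqrt(18357/Q(r(-4)) - 46284) = sqrt(18357/(sqrt(24 - 7/2)) - 46284) = sqrt(18357/(sqrt(41/2)) - 46284) = sqrt(18357/((sqrt(82)/2)) - 46284) = sqrt(18357*(sqrt(82)/41) - 46284) = sqrt(18357*sqrt(82)/41 - 46284) = sqrt(-46284 + 18357*sqrt(82)/41)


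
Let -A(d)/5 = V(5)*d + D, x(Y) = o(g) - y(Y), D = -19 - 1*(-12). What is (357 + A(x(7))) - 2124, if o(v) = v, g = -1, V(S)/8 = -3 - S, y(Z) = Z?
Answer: -4292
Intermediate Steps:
D = -7 (D = -19 + 12 = -7)
V(S) = -24 - 8*S (V(S) = 8*(-3 - S) = -24 - 8*S)
x(Y) = -1 - Y
A(d) = 35 + 320*d (A(d) = -5*((-24 - 8*5)*d - 7) = -5*((-24 - 40)*d - 7) = -5*(-64*d - 7) = -5*(-7 - 64*d) = 35 + 320*d)
(357 + A(x(7))) - 2124 = (357 + (35 + 320*(-1 - 1*7))) - 2124 = (357 + (35 + 320*(-1 - 7))) - 2124 = (357 + (35 + 320*(-8))) - 2124 = (357 + (35 - 2560)) - 2124 = (357 - 2525) - 2124 = -2168 - 2124 = -4292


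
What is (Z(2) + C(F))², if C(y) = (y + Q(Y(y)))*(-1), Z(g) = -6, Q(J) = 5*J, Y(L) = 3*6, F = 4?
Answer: 10000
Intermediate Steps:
Y(L) = 18
C(y) = -90 - y (C(y) = (y + 5*18)*(-1) = (y + 90)*(-1) = (90 + y)*(-1) = -90 - y)
(Z(2) + C(F))² = (-6 + (-90 - 1*4))² = (-6 + (-90 - 4))² = (-6 - 94)² = (-100)² = 10000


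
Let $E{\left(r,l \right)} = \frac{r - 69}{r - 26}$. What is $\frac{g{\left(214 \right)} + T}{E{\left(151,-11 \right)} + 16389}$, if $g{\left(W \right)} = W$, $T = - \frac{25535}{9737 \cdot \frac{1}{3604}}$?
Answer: $- \frac{11243052750}{19948260059} \approx -0.56361$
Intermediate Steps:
$T = - \frac{92028140}{9737}$ ($T = - \frac{25535}{9737 \cdot \frac{1}{3604}} = - \frac{25535}{\frac{9737}{3604}} = \left(-25535\right) \frac{3604}{9737} = - \frac{92028140}{9737} \approx -9451.4$)
$E{\left(r,l \right)} = \frac{-69 + r}{-26 + r}$
$\frac{g{\left(214 \right)} + T}{E{\left(151,-11 \right)} + 16389} = \frac{214 - \frac{92028140}{9737}}{\frac{-69 + 151}{-26 + 151} + 16389} = - \frac{89944422}{9737 \left(\frac{1}{125} \cdot 82 + 16389\right)} = - \frac{89944422}{9737 \left(\frac{82}{125} + 16389\right)} = - \frac{89944422}{9737 \cdot \frac{2048707}{125}} = \left(- \frac{89944422}{9737}\right) \frac{125}{2048707} = - \frac{11243052750}{19948260059}$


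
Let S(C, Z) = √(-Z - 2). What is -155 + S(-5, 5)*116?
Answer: -155 + 116*I*√7 ≈ -155.0 + 306.91*I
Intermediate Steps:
S(C, Z) = √(-2 - Z)
-155 + S(-5, 5)*116 = -155 + √(-2 - 1*5)*116 = -155 + √(-2 - 5)*116 = -155 + √(-7)*116 = -155 + (I*√7)*116 = -155 + 116*I*√7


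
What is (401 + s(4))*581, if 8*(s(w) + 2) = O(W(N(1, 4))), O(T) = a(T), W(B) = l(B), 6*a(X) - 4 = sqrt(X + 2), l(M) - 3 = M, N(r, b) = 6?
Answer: 2782409/12 + 581*sqrt(11)/48 ≈ 2.3191e+5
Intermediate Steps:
l(M) = 3 + M
a(X) = 2/3 + sqrt(2 + X)/6 (a(X) = 2/3 + sqrt(X + 2)/6 = 2/3 + sqrt(2 + X)/6)
W(B) = 3 + B
O(T) = 2/3 + sqrt(2 + T)/6
s(w) = -23/12 + sqrt(11)/48 (s(w) = -2 + (2/3 + sqrt(2 + (3 + 6))/6)/8 = -2 + (2/3 + sqrt(2 + 9)/6)/8 = -2 + (2/3 + sqrt(11)/6)/8 = -2 + (1/12 + sqrt(11)/48) = -23/12 + sqrt(11)/48)
(401 + s(4))*581 = (401 + (-23/12 + sqrt(11)/48))*581 = (4789/12 + sqrt(11)/48)*581 = 2782409/12 + 581*sqrt(11)/48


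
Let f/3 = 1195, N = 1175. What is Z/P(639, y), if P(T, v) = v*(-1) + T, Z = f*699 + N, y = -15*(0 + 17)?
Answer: 1253545/447 ≈ 2804.4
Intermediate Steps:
f = 3585 (f = 3*1195 = 3585)
y = -255 (y = -15*17 = -255)
Z = 2507090 (Z = 3585*699 + 1175 = 2505915 + 1175 = 2507090)
P(T, v) = T - v (P(T, v) = -v + T = T - v)
Z/P(639, y) = 2507090/(639 - 1*(-255)) = 2507090/(639 + 255) = 2507090/894 = 2507090*(1/894) = 1253545/447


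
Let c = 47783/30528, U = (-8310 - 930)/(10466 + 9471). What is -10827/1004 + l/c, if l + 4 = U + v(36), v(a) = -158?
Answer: -109591092859725/956460269684 ≈ -114.58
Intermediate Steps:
U = -9240/19937 ≈ -0.46346
c = 47783/30528 (c = 47783*(1/30528) = 47783/30528 ≈ 1.5652)
l = -3239034/19937 (l = -4 + (-9240/19937 - 158) = -4 - 3159286/19937 = -3239034/19937 ≈ -162.46)
-10827/1004 + l/c = -10827/1004 - 3239034/(19937*47783/30528) = -10827*1/1004 - 3239034/19937*30528/47783 = -10827/1004 - 98881229952/952649671 = -109591092859725/956460269684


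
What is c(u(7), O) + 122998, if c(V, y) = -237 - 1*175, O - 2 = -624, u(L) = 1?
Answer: 122586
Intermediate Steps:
O = -622 (O = 2 - 624 = -622)
c(V, y) = -412 (c(V, y) = -237 - 175 = -412)
c(u(7), O) + 122998 = -412 + 122998 = 122586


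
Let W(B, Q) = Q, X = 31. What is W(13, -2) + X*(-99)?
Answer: -3071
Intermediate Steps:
W(13, -2) + X*(-99) = -2 + 31*(-99) = -2 - 3069 = -3071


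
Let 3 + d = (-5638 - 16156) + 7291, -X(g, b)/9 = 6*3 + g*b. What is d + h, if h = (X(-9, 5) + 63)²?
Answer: 79130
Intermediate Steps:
X(g, b) = -162 - 9*b*g (X(g, b) = -9*(6*3 + g*b) = -9*(18 + b*g) = -162 - 9*b*g)
h = 93636 (h = ((-162 - 9*5*(-9)) + 63)² = ((-162 + 405) + 63)² = (243 + 63)² = 306² = 93636)
d = -14506 (d = -3 + ((-5638 - 16156) + 7291) = -3 + (-21794 + 7291) = -3 - 14503 = -14506)
d + h = -14506 + 93636 = 79130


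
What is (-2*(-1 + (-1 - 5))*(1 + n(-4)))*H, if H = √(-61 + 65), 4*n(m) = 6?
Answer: 70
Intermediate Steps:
n(m) = 3/2 (n(m) = (¼)*6 = 3/2)
H = 2 (H = √4 = 2)
(-2*(-1 + (-1 - 5))*(1 + n(-4)))*H = -2*(-1 + (-1 - 5))*(1 + 3/2)*2 = -2*(-1 - 6)*5/2*2 = -(-14)*5/2*2 = -2*(-35/2)*2 = 35*2 = 70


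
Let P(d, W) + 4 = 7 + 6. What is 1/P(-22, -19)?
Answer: ⅑ ≈ 0.11111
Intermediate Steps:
P(d, W) = 9 (P(d, W) = -4 + (7 + 6) = -4 + 13 = 9)
1/P(-22, -19) = 1/9 = ⅑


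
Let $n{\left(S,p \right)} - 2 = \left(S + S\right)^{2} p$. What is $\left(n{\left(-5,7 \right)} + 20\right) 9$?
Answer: $6498$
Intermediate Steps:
$n{\left(S,p \right)} = 2 + 4 p S^{2}$ ($n{\left(S,p \right)} = 2 + \left(S + S\right)^{2} p = 2 + \left(2 S\right)^{2} p = 2 + 4 S^{2} p = 2 + 4 p S^{2}$)
$\left(n{\left(-5,7 \right)} + 20\right) 9 = \left(\left(2 + 4 \cdot 7 \left(-5\right)^{2}\right) + 20\right) 9 = \left(\left(2 + 4 \cdot 7 \cdot 25\right) + 20\right) 9 = \left(\left(2 + 700\right) + 20\right) 9 = \left(702 + 20\right) 9 = 722 \cdot 9 = 6498$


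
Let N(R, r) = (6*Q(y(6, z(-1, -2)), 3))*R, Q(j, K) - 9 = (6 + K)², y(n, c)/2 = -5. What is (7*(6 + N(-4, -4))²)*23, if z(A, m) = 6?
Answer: 746994276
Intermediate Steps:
y(n, c) = -10 (y(n, c) = 2*(-5) = -10)
Q(j, K) = 9 + (6 + K)²
N(R, r) = 540*R (N(R, r) = (6*(9 + (6 + 3)²))*R = (6*(9 + 9²))*R = (6*(9 + 81))*R = (6*90)*R = 540*R)
(7*(6 + N(-4, -4))²)*23 = (7*(6 + 540*(-4))²)*23 = (7*(6 - 2160)²)*23 = (7*(-2154)²)*23 = (7*4639716)*23 = 32478012*23 = 746994276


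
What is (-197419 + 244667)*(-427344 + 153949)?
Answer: -12917366960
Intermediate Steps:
(-197419 + 244667)*(-427344 + 153949) = 47248*(-273395) = -12917366960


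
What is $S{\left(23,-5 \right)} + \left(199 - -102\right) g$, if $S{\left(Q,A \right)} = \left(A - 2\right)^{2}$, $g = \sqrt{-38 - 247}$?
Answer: $49 + 301 i \sqrt{285} \approx 49.0 + 5081.5 i$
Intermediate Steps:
$g = i \sqrt{285}$ ($g = \sqrt{-285} = i \sqrt{285} \approx 16.882 i$)
$S{\left(Q,A \right)} = \left(-2 + A\right)^{2}$
$S{\left(23,-5 \right)} + \left(199 - -102\right) g = \left(-2 - 5\right)^{2} + \left(199 - -102\right) i \sqrt{285} = \left(-7\right)^{2} + \left(199 + 102\right) i \sqrt{285} = 49 + 301 i \sqrt{285}$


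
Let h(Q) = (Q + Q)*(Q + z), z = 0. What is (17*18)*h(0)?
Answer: 0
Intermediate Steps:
h(Q) = 2*Q² (h(Q) = (Q + Q)*(Q + 0) = (2*Q)*Q = 2*Q²)
(17*18)*h(0) = (17*18)*(2*0²) = 306*(2*0) = 306*0 = 0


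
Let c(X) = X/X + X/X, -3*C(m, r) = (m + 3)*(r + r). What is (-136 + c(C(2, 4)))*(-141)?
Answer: 18894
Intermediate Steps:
C(m, r) = -2*r*(3 + m)/3 (C(m, r) = -(m + 3)*(r + r)/3 = -(3 + m)*2*r/3 = -2*r*(3 + m)/3)
c(X) = 2 (c(X) = 1 + 1 = 2)
(-136 + c(C(2, 4)))*(-141) = (-136 + 2)*(-141) = -134*(-141) = 18894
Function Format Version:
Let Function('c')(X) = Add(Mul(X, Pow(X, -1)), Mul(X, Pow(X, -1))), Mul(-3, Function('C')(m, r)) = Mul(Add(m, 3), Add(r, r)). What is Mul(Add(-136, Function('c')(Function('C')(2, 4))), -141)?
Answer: 18894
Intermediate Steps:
Function('C')(m, r) = Mul(Rational(-2, 3), r, Add(3, m)) (Function('C')(m, r) = Mul(Rational(-1, 3), Mul(Add(m, 3), Add(r, r))) = Mul(Rational(-1, 3), Mul(Add(3, m), Mul(2, r))) = Mul(Rational(-1, 3), Mul(2, r, Add(3, m))) = Mul(Rational(-2, 3), r, Add(3, m)))
Function('c')(X) = 2 (Function('c')(X) = Add(1, 1) = 2)
Mul(Add(-136, Function('c')(Function('C')(2, 4))), -141) = Mul(Add(-136, 2), -141) = Mul(-134, -141) = 18894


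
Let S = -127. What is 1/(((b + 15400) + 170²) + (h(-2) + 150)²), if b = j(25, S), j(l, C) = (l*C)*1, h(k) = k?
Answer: 1/63029 ≈ 1.5866e-5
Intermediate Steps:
j(l, C) = C*l (j(l, C) = (C*l)*1 = C*l)
b = -3175 (b = -127*25 = -3175)
1/(((b + 15400) + 170²) + (h(-2) + 150)²) = 1/(((-3175 + 15400) + 170²) + (-2 + 150)²) = 1/((12225 + 28900) + 148²) = 1/(41125 + 21904) = 1/63029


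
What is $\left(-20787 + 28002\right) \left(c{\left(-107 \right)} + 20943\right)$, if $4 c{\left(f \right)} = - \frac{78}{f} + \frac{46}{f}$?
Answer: $\frac{16168158435}{107} \approx 1.511 \cdot 10^{8}$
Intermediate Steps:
$c{\left(f \right)} = - \frac{8}{f}$ ($c{\left(f \right)} = \frac{- \frac{78}{f} + \frac{46}{f}}{4} = \frac{\left(-32\right) \frac{1}{f}}{4} = - \frac{8}{f}$)
$\left(-20787 + 28002\right) \left(c{\left(-107 \right)} + 20943\right) = \left(-20787 + 28002\right) \left(- \frac{8}{-107} + 20943\right) = 7215 \left(\left(-8\right) \left(- \frac{1}{107}\right) + 20943\right) = 7215 \left(\frac{8}{107} + 20943\right) = 7215 \cdot \frac{2240909}{107} = \frac{16168158435}{107}$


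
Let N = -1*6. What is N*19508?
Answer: -117048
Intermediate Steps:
N = -6
N*19508 = -6*19508 = -117048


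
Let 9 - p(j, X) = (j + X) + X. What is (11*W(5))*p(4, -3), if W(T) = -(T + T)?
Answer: -1210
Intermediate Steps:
W(T) = -2*T
p(j, X) = 9 - j - 2*X (p(j, X) = 9 - ((j + X) + X) = 9 - ((X + j) + X) = 9 - (j + 2*X) = 9 + (-j - 2*X) = 9 - j - 2*X)
(11*W(5))*p(4, -3) = (11*(-2*5))*(9 - 1*4 - 2*(-3)) = (11*(-10))*(9 - 4 + 6) = -110*11 = -1210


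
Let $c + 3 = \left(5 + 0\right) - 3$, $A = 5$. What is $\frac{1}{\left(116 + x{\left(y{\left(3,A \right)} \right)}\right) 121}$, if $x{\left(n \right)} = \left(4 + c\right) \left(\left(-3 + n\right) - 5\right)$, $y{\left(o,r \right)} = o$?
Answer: $\frac{1}{12221} \approx 8.1826 \cdot 10^{-5}$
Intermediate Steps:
$c = -1$ ($c = -3 + \left(\left(5 + 0\right) - 3\right) = -3 + \left(5 - 3\right) = -3 + 2 = -1$)
$x{\left(n \right)} = -24 + 3 n$ ($x{\left(n \right)} = \left(4 - 1\right) \left(\left(-3 + n\right) - 5\right) = 3 \left(-8 + n\right) = -24 + 3 n$)
$\frac{1}{\left(116 + x{\left(y{\left(3,A \right)} \right)}\right) 121} = \frac{1}{\left(116 + \left(-24 + 3 \cdot 3\right)\right) 121} = \frac{1}{\left(116 + \left(-24 + 9\right)\right) 121} = \frac{1}{\left(116 - 15\right) 121} = \frac{1}{101 \cdot 121} = \frac{1}{12221}$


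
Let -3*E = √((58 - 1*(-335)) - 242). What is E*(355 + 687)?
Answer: -1042*√151/3 ≈ -4268.1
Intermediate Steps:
E = -√151/3 (E = -√((58 - 1*(-335)) - 242)/3 = -√((58 + 335) - 242)/3 = -√(393 - 242)/3 = -√151/3 ≈ -4.0961)
E*(355 + 687) = (-√151/3)*(355 + 687) = -√151/3*1042 = -1042*√151/3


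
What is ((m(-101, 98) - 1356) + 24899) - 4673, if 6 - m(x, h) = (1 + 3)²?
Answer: 18860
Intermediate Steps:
m(x, h) = -10 (m(x, h) = 6 - (1 + 3)² = 6 - 1*4² = 6 - 1*16 = 6 - 16 = -10)
((m(-101, 98) - 1356) + 24899) - 4673 = ((-10 - 1356) + 24899) - 4673 = (-1366 + 24899) - 4673 = 23533 - 4673 = 18860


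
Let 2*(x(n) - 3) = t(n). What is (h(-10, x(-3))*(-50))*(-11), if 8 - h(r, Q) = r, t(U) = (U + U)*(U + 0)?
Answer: 9900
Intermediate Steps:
t(U) = 2*U**2 (t(U) = (2*U)*U = 2*U**2)
x(n) = 3 + n**2 (x(n) = 3 + (2*n**2)/2 = 3 + n**2)
h(r, Q) = 8 - r
(h(-10, x(-3))*(-50))*(-11) = ((8 - 1*(-10))*(-50))*(-11) = ((8 + 10)*(-50))*(-11) = (18*(-50))*(-11) = -900*(-11) = 9900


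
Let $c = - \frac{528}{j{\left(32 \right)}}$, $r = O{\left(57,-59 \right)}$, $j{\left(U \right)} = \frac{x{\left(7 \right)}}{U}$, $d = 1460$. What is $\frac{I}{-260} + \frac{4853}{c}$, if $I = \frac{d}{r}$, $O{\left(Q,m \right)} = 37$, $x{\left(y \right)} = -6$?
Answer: $\frac{2128725}{1354496} \approx 1.5716$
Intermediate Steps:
$j{\left(U \right)} = - \frac{6}{U}$
$r = 37$
$c = 2816$ ($c = - \frac{528}{\left(-6\right) \frac{1}{32}} = - \frac{528}{- \frac{3}{16}} = \left(-528\right) \left(- \frac{16}{3}\right) = 2816$)
$I = \frac{1460}{37} \approx 39.459$
$\frac{I}{-260} + \frac{4853}{c} = \frac{1460}{37 \left(-260\right)} + \frac{4853}{2816} = \frac{1460}{37} \left(- \frac{1}{260}\right) + 4853 \cdot \frac{1}{2816} = - \frac{73}{481} + \frac{4853}{2816} = \frac{2128725}{1354496}$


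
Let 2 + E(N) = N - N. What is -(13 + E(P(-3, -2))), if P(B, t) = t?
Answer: -11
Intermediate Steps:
E(N) = -2 (E(N) = -2 + (N - N) = -2 + 0 = -2)
-(13 + E(P(-3, -2))) = -(13 - 2) = -1*11 = -11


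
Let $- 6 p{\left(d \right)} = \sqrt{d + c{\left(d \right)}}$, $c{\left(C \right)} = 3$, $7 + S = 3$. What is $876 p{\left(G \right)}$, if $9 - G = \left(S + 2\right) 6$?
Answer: $- 292 \sqrt{6} \approx -715.25$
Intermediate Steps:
$S = -4$ ($S = -7 + 3 = -4$)
$G = 21$ ($G = 9 - \left(-4 + 2\right) 6 = 9 - \left(-2\right) 6 = 9 - -12 = 9 + 12 = 21$)
$p{\left(d \right)} = - \frac{\sqrt{3 + d}}{6}$ ($p{\left(d \right)} = - \frac{\sqrt{d + 3}}{6} = - \frac{\sqrt{3 + d}}{6}$)
$876 p{\left(G \right)} = 876 \left(- \frac{\sqrt{3 + 21}}{6}\right) = 876 \left(- \frac{\sqrt{24}}{6}\right) = 876 \left(- \frac{2 \sqrt{6}}{6}\right) = 876 \left(- \frac{\sqrt{6}}{3}\right) = - 292 \sqrt{6}$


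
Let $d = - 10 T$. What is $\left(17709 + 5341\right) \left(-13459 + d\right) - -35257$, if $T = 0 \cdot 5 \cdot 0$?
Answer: $-310194693$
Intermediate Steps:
$T = 0$ ($T = 0 \cdot 0 = 0$)
$d = 0$ ($d = \left(-10\right) 0 = 0$)
$\left(17709 + 5341\right) \left(-13459 + d\right) - -35257 = \left(17709 + 5341\right) \left(-13459 + 0\right) - -35257 = 23050 \left(-13459\right) + 35257 = -310229950 + 35257 = -310194693$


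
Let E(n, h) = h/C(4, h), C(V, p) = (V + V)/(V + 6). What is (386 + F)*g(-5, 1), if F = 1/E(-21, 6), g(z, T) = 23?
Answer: 133216/15 ≈ 8881.1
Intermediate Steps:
C(V, p) = 2*V/(6 + V) (C(V, p) = (2*V)/(6 + V) = 2*V/(6 + V))
E(n, h) = 5*h/4 (E(n, h) = h/((2*4/(6 + 4))) = h/((2*4/10)) = h/((2*4*(1/10))) = h/(4/5) = h*(5/4) = 5*h/4)
F = 2/15 (F = 1/((5/4)*6) = 1/(15/2) = 2/15 ≈ 0.13333)
(386 + F)*g(-5, 1) = (386 + 2/15)*23 = (5792/15)*23 = 133216/15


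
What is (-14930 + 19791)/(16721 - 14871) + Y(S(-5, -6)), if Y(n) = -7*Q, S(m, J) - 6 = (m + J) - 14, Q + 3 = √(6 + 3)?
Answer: 4861/1850 ≈ 2.6276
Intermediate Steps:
Q = 0 (Q = -3 + √(6 + 3) = -3 + √9 = -3 + 3 = 0)
S(m, J) = -8 + J + m (S(m, J) = 6 + ((m + J) - 14) = 6 + ((J + m) - 14) = 6 + (-14 + J + m) = -8 + J + m)
Y(n) = 0 (Y(n) = -7*0 = 0)
(-14930 + 19791)/(16721 - 14871) + Y(S(-5, -6)) = (-14930 + 19791)/(16721 - 14871) + 0 = 4861/1850 + 0 = 4861/1850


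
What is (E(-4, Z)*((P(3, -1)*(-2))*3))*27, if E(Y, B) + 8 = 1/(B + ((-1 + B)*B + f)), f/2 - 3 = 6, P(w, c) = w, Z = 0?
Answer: 3861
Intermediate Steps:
f = 18 (f = 6 + 2*6 = 6 + 12 = 18)
E(Y, B) = -8 + 1/(18 + B + B*(-1 + B)) (E(Y, B) = -8 + 1/(B + ((-1 + B)*B + 18)) = -8 + 1/(B + (B*(-1 + B) + 18)) = -8 + 1/(B + (18 + B*(-1 + B))) = -8 + 1/(18 + B + B*(-1 + B)))
(E(-4, Z)*((P(3, -1)*(-2))*3))*27 = (((-143 - 8*0²)/(18 + 0²))*((3*(-2))*3))*27 = (((-143 - 8*0)/(18 + 0))*(-6*3))*27 = (((-143 + 0)/18)*(-18))*27 = (((1/18)*(-143))*(-18))*27 = -143/18*(-18)*27 = 143*27 = 3861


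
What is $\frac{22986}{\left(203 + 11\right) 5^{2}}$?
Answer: $\frac{11493}{2675} \approx 4.2964$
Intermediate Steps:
$\frac{22986}{\left(203 + 11\right) 5^{2}} = \frac{22986}{214 \cdot 25} = \frac{22986}{5350} = 22986 \cdot \frac{1}{5350} = \frac{11493}{2675}$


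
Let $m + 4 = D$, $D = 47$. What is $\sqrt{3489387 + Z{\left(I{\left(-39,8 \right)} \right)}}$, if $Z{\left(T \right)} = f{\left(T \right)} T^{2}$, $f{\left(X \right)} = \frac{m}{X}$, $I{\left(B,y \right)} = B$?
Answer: $\sqrt{3487710} \approx 1867.5$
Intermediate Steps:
$m = 43$ ($m = -4 + 47 = 43$)
$f{\left(X \right)} = \frac{43}{X}$
$Z{\left(T \right)} = 43 T$ ($Z{\left(T \right)} = \frac{43}{T} T^{2} = 43 T$)
$\sqrt{3489387 + Z{\left(I{\left(-39,8 \right)} \right)}} = \sqrt{3489387 + 43 \left(-39\right)} = \sqrt{3489387 - 1677} = \sqrt{3487710}$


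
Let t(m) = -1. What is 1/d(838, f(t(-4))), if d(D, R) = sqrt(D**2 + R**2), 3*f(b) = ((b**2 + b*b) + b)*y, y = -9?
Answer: sqrt(702253)/702253 ≈ 0.0011933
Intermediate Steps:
f(b) = -6*b**2 - 3*b (f(b) = (((b**2 + b*b) + b)*(-9))/3 = (((b**2 + b**2) + b)*(-9))/3 = ((2*b**2 + b)*(-9))/3 = ((b + 2*b**2)*(-9))/3 = (-18*b**2 - 9*b)/3 = -6*b**2 - 3*b)
1/d(838, f(t(-4))) = 1/(sqrt(838**2 + (-3*(-1)*(1 + 2*(-1)))**2)) = 1/(sqrt(702244 + (-3*(-1)*(1 - 2))**2)) = 1/(sqrt(702244 + (-3*(-1)*(-1))**2)) = 1/(sqrt(702244 + (-3)**2)) = 1/(sqrt(702244 + 9)) = 1/(sqrt(702253)) = sqrt(702253)/702253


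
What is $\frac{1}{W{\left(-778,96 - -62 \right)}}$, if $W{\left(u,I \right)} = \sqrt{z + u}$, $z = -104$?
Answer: $- \frac{i \sqrt{2}}{42} \approx - 0.033672 i$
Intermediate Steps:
$W{\left(u,I \right)} = \sqrt{-104 + u}$
$\frac{1}{W{\left(-778,96 - -62 \right)}} = \frac{1}{\sqrt{-104 - 778}} = \frac{1}{\sqrt{-882}} = \frac{1}{21 i \sqrt{2}} = - \frac{i \sqrt{2}}{42}$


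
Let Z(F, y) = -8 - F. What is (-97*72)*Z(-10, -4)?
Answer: -13968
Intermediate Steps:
(-97*72)*Z(-10, -4) = (-97*72)*(-8 - 1*(-10)) = -6984*(-8 + 10) = -6984*2 = -13968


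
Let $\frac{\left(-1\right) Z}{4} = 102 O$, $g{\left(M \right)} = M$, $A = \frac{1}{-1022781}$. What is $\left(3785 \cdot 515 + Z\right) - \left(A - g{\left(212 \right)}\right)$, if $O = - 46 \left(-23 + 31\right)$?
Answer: $\frac{2147462693812}{1022781} \approx 2.0996 \cdot 10^{6}$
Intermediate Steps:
$A = - \frac{1}{1022781} \approx -9.7773 \cdot 10^{-7}$
$O = -368$ ($O = \left(-46\right) 8 = -368$)
$Z = 150144$ ($Z = - 4 \cdot 102 \left(-368\right) = \left(-4\right) \left(-37536\right) = 150144$)
$\left(3785 \cdot 515 + Z\right) - \left(A - g{\left(212 \right)}\right) = \left(3785 \cdot 515 + 150144\right) + \left(212 - - \frac{1}{1022781}\right) = \left(1949275 + 150144\right) + \left(212 + \frac{1}{1022781}\right) = 2099419 + \frac{216829573}{1022781} = \frac{2147462693812}{1022781}$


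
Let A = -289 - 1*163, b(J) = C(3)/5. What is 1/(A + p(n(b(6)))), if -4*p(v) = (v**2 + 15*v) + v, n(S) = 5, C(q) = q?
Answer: -4/1913 ≈ -0.0020910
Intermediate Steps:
b(J) = 3/5
p(v) = -4*v - v**2/4 (p(v) = -((v**2 + 15*v) + v)/4 = -(v**2 + 16*v)/4 = -4*v - v**2/4)
A = -452 (A = -289 - 163 = -452)
1/(A + p(n(b(6)))) = 1/(-452 - 1/4*5*(16 + 5)) = 1/(-452 - 1/4*5*21) = 1/(-452 - 105/4) = 1/(-1913/4) = -4/1913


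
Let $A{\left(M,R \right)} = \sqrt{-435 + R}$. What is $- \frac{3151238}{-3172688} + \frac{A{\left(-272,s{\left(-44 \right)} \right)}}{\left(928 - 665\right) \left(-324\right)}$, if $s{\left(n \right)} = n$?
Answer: $\frac{1575619}{1586344} - \frac{i \sqrt{479}}{85212} \approx 0.99324 - 0.00025684 i$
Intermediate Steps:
$- \frac{3151238}{-3172688} + \frac{A{\left(-272,s{\left(-44 \right)} \right)}}{\left(928 - 665\right) \left(-324\right)} = - \frac{3151238}{-3172688} + \frac{\sqrt{-435 - 44}}{\left(928 - 665\right) \left(-324\right)} = \left(-3151238\right) \left(- \frac{1}{3172688}\right) + \frac{\sqrt{-479}}{263 \left(-324\right)} = \frac{1575619}{1586344} + \frac{i \sqrt{479}}{-85212} = \frac{1575619}{1586344} + i \sqrt{479} \left(- \frac{1}{85212}\right) = \frac{1575619}{1586344} - \frac{i \sqrt{479}}{85212}$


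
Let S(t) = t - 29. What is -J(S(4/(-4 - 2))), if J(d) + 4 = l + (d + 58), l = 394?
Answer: -1255/3 ≈ -418.33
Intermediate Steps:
S(t) = -29 + t
J(d) = 448 + d (J(d) = -4 + (394 + (d + 58)) = -4 + (394 + (58 + d)) = -4 + (452 + d) = 448 + d)
-J(S(4/(-4 - 2))) = -(448 + (-29 + 4/(-4 - 2))) = -(448 + (-29 + 4/(-6))) = -(448 + (-29 - 1/6*4)) = -(448 + (-29 - 2/3)) = -(448 - 89/3) = -1*1255/3 = -1255/3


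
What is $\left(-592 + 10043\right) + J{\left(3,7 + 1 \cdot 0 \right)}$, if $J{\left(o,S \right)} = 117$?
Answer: $9568$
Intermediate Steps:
$\left(-592 + 10043\right) + J{\left(3,7 + 1 \cdot 0 \right)} = \left(-592 + 10043\right) + 117 = 9451 + 117 = 9568$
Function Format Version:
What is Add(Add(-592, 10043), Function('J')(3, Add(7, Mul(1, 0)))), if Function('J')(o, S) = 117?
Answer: 9568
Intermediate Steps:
Add(Add(-592, 10043), Function('J')(3, Add(7, Mul(1, 0)))) = Add(Add(-592, 10043), 117) = Add(9451, 117) = 9568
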